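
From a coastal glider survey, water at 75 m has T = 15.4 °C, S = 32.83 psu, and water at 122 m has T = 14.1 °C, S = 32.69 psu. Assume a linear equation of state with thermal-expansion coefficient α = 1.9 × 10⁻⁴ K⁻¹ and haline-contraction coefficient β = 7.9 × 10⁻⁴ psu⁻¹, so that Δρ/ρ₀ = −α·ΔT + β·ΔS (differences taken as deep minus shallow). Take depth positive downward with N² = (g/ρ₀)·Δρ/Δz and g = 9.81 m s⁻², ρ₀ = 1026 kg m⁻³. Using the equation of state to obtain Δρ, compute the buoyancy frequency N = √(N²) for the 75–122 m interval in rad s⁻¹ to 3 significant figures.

5.34 × 10⁻³ rad s⁻¹

ΔT = -1.3 K, ΔS = -0.14 psu (deep − shallow).
Δρ/ρ₀ = −αΔT + βΔS = 2.47 × 10⁻⁴ − 1.106 × 10⁻⁴ = 1.364 × 10⁻⁴, so Δρ ≈ 0.1399 kg m⁻³.
N² = (g/ρ₀)·Δρ/Δz = g·(Δρ/ρ₀)/Δz = 9.81 × 1.364 × 10⁻⁴ / 47 = 2.8470 × 10⁻⁵ s⁻².
N = √(2.8470 × 10⁻⁵) = 5.3357 × 10⁻³ rad s⁻¹ ≈ 5.34 × 10⁻³ rad s⁻¹.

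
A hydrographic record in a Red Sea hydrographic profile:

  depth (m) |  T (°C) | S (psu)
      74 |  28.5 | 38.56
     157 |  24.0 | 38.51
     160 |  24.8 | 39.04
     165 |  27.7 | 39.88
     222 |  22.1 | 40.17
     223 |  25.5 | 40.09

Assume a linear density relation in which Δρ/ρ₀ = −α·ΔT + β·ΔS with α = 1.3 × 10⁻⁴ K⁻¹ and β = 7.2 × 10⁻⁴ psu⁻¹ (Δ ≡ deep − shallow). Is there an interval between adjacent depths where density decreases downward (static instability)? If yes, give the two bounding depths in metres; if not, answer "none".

Evaluate Δρ/ρ₀ = −αΔT + βΔS across each adjacent pair:
  74–157 m: −αΔT+βΔS = −(1.3 × 10⁻⁴)(-4.5)+(7.2 × 10⁻⁴)(-0.05) = 5.5 × 10⁻⁴ → stable
  157–160 m: −αΔT+βΔS = −(1.3 × 10⁻⁴)(+0.8)+(7.2 × 10⁻⁴)(+0.53) = 2.8 × 10⁻⁴ → stable
  160–165 m: −αΔT+βΔS = −(1.3 × 10⁻⁴)(+2.9)+(7.2 × 10⁻⁴)(+0.84) = 2.3 × 10⁻⁴ → stable
  165–222 m: −αΔT+βΔS = −(1.3 × 10⁻⁴)(-5.6)+(7.2 × 10⁻⁴)(+0.29) = 9.4 × 10⁻⁴ → stable
  222–223 m: −αΔT+βΔS = −(1.3 × 10⁻⁴)(+3.4)+(7.2 × 10⁻⁴)(-0.08) = -5.0 × 10⁻⁴ → UNSTABLE
The 222–223 m interval has Δρ < 0: lighter water underlies denser water.

222–223 m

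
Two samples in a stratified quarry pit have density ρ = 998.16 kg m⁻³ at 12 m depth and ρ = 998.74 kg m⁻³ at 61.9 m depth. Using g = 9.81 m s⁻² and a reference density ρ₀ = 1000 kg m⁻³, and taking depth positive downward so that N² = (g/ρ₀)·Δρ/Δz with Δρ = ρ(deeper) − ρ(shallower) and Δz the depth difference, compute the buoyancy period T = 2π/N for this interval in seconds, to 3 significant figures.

Δρ = 998.74 − 998.16 = 0.58 kg m⁻³ over Δz = 61.9 − 12 = 49.9 m.
N² = (9.81/1000) × (0.58/49.9) = 1.1402 × 10⁻⁴ s⁻².
N = √(1.1402 × 10⁻⁴) = 0.010678 rad s⁻¹, so T = 2π/N = 588.42 s ≈ 588 s.

588 s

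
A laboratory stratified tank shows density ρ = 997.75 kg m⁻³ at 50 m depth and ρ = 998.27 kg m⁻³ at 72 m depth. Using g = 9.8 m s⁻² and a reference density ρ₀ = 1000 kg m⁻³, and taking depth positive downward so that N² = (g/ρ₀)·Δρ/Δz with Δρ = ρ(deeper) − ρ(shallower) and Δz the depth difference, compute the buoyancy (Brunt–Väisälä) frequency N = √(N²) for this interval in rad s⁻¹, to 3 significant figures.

Δρ = 998.27 − 997.75 = 0.52 kg m⁻³ over Δz = 72 − 50 = 22 m.
N² = (9.8/1000) × (0.52/22) = 2.3164 × 10⁻⁴ s⁻².
N = √(2.3164 × 10⁻⁴) = 0.015220 rad s⁻¹ ≈ 0.0152 rad s⁻¹.
A positive N² confirms static stability across the interval.

0.0152 rad s⁻¹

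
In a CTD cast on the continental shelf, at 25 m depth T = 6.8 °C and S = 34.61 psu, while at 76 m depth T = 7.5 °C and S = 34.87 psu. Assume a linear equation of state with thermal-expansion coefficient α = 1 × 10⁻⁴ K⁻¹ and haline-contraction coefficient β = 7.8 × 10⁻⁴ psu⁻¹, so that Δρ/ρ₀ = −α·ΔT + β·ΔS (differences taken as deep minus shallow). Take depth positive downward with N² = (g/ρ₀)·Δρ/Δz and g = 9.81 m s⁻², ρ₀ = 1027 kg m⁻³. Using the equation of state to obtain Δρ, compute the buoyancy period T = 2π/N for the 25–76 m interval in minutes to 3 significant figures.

ΔT = +0.7 K, ΔS = +0.26 psu (deep − shallow).
Δρ/ρ₀ = −αΔT + βΔS = -7.00 × 10⁻⁵ + 2.028 × 10⁻⁴ = 1.328 × 10⁻⁴, so Δρ ≈ 0.1364 kg m⁻³.
N² = (g/ρ₀)·Δρ/Δz = g·(Δρ/ρ₀)/Δz = 9.81 × 1.328 × 10⁻⁴ / 51 = 2.5544 × 10⁻⁵ s⁻².
N = √(2.5544 × 10⁻⁵) = 5.0541 × 10⁻³ rad s⁻¹ → T = 2π/N = 1.2432 × 10³ s = 20.720 min ≈ 20.7 min.

20.7 min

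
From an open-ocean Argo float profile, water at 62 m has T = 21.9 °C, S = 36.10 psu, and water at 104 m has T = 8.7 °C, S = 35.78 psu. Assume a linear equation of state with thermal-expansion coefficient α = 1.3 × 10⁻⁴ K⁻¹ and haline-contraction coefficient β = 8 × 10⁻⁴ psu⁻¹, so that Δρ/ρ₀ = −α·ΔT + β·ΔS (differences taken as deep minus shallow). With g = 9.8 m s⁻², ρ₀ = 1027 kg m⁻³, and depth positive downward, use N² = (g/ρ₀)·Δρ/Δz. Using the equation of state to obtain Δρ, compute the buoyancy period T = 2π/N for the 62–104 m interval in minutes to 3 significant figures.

ΔT = -13.2 K, ΔS = -0.32 psu (deep − shallow).
Δρ/ρ₀ = −αΔT + βΔS = 1.716 × 10⁻³ − 2.56 × 10⁻⁴ = 1.46 × 10⁻³, so Δρ ≈ 1.499 kg m⁻³.
N² = (g/ρ₀)·Δρ/Δz = g·(Δρ/ρ₀)/Δz = 9.8 × 1.46 × 10⁻³ / 42 = 3.4067 × 10⁻⁴ s⁻².
N = √(3.4067 × 10⁻⁴) = 0.018457 rad s⁻¹ → T = 2π/N = 340.42 s = 5.6737 min ≈ 5.67 min.

5.67 min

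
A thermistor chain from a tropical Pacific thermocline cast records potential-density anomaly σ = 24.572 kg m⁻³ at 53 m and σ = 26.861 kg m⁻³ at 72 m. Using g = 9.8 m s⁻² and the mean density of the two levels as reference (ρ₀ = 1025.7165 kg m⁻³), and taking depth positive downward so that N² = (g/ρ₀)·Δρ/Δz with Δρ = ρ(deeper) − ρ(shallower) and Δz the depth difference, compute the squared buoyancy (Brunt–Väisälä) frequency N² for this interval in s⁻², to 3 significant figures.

Δρ = 1026.861 − 1024.572 = 2.289 kg m⁻³ over Δz = 72 − 53 = 19 m.
N² = (9.8/1025.7165) × (2.289/19) = 1.1510 × 10⁻³ s⁻² ≈ 1.15 × 10⁻³ s⁻².

1.15 × 10⁻³ s⁻²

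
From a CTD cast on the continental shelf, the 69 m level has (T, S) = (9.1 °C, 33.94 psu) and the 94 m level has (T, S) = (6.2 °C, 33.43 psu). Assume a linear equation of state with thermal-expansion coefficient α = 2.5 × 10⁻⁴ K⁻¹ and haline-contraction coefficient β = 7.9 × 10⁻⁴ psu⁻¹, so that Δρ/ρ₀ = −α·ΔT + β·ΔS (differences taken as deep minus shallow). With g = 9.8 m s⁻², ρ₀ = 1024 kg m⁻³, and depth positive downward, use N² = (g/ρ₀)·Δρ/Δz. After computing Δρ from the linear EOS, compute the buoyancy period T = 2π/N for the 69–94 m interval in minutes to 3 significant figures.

9.32 min

ΔT = -2.9 K, ΔS = -0.51 psu (deep − shallow).
Δρ/ρ₀ = −αΔT + βΔS = 7.25 × 10⁻⁴ − 4.029 × 10⁻⁴ = 3.221 × 10⁻⁴, so Δρ ≈ 0.3298 kg m⁻³.
N² = (g/ρ₀)·Δρ/Δz = g·(Δρ/ρ₀)/Δz = 9.8 × 3.221 × 10⁻⁴ / 25 = 1.2626 × 10⁻⁴ s⁻².
N = √(1.2626 × 10⁻⁴) = 0.011237 rad s⁻¹ → T = 2π/N = 559.15 s = 9.3192 min ≈ 9.32 min.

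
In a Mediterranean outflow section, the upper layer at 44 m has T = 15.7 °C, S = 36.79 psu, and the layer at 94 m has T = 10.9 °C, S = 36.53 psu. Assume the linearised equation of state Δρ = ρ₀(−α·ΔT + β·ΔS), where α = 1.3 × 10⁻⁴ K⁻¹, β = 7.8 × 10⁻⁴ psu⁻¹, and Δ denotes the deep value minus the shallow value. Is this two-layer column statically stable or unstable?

stable

ΔT = 10.9 − 15.7 = -4.8 K and ΔS = 36.53 − 36.79 = -0.26 psu (deep − shallow).
−αΔT = 6.24 × 10⁻⁴; βΔS = -2.028 × 10⁻⁴; sum Δρ/ρ₀ = 4.212 × 10⁻⁴.
Δρ/ρ₀ > 0, so Δρ > 0: deeper water is denser → statically stable.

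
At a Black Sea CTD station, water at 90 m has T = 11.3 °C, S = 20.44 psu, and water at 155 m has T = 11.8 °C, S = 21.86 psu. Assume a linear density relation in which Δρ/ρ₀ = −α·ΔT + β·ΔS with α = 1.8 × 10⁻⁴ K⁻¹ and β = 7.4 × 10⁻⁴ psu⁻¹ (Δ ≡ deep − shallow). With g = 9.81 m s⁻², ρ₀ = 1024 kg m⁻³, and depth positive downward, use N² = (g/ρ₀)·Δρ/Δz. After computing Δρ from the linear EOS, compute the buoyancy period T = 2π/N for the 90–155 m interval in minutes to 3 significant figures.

8.70 min

ΔT = +0.5 K, ΔS = +1.42 psu (deep − shallow).
Δρ/ρ₀ = −αΔT + βΔS = -9.00 × 10⁻⁵ + 1.0508 × 10⁻³ = 9.608 × 10⁻⁴, so Δρ ≈ 0.9839 kg m⁻³.
N² = (g/ρ₀)·Δρ/Δz = g·(Δρ/ρ₀)/Δz = 9.81 × 9.608 × 10⁻⁴ / 65 = 1.4501 × 10⁻⁴ s⁻².
N = √(1.4501 × 10⁻⁴) = 0.012042 rad s⁻¹ → T = 2π/N = 521.77 s = 8.6962 min ≈ 8.70 min.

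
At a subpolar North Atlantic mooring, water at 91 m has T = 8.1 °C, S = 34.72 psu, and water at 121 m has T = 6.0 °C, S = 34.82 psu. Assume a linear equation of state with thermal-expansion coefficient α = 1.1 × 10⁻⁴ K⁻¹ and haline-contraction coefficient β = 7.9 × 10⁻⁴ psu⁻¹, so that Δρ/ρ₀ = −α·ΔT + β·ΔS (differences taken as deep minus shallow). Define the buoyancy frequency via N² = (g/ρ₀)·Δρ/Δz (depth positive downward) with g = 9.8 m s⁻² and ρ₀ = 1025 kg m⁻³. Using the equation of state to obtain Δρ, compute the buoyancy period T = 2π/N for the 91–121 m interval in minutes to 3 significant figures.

ΔT = -2.1 K, ΔS = +0.10 psu (deep − shallow).
Δρ/ρ₀ = −αΔT + βΔS = 2.31 × 10⁻⁴ + 7.90 × 10⁻⁵ = 3.10 × 10⁻⁴, so Δρ ≈ 0.3178 kg m⁻³.
N² = (g/ρ₀)·Δρ/Δz = g·(Δρ/ρ₀)/Δz = 9.8 × 3.10 × 10⁻⁴ / 30 = 1.0127 × 10⁻⁴ s⁻².
N = √(1.0127 × 10⁻⁴) = 0.010063 rad s⁻¹ → T = 2π/N = 624.38 s = 10.406 min ≈ 10.4 min.

10.4 min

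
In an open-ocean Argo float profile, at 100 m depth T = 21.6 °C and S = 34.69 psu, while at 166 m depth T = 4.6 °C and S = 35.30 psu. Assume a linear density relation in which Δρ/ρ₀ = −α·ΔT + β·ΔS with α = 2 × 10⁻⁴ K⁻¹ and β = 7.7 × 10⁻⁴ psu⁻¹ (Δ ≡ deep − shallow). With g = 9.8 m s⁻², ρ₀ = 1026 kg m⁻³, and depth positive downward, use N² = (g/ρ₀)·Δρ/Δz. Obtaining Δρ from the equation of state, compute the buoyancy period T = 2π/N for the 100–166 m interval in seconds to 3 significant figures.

262 s

ΔT = -17.0 K, ΔS = +0.61 psu (deep − shallow).
Δρ/ρ₀ = −αΔT + βΔS = 3.40 × 10⁻³ + 4.697 × 10⁻⁴ = 3.8697 × 10⁻³, so Δρ ≈ 3.970 kg m⁻³.
N² = (g/ρ₀)·Δρ/Δz = g·(Δρ/ρ₀)/Δz = 9.8 × 3.8697 × 10⁻³ / 66 = 5.7459 × 10⁻⁴ s⁻².
N = √(5.7459 × 10⁻⁴) = 0.023971 rad s⁻¹ → T = 2π/N = 262.12 s ≈ 262 s.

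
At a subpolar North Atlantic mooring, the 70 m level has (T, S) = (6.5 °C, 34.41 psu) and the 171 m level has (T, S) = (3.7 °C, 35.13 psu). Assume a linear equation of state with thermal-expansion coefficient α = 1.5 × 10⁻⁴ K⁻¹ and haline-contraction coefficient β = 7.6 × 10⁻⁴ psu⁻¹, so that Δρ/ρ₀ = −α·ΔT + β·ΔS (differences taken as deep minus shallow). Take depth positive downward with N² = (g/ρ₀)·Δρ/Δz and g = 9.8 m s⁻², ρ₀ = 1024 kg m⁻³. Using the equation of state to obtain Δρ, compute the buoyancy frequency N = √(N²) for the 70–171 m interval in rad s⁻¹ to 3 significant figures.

9.69 × 10⁻³ rad s⁻¹

ΔT = -2.8 K, ΔS = +0.72 psu (deep − shallow).
Δρ/ρ₀ = −αΔT + βΔS = 4.20 × 10⁻⁴ + 5.472 × 10⁻⁴ = 9.672 × 10⁻⁴, so Δρ ≈ 0.9904 kg m⁻³.
N² = (g/ρ₀)·Δρ/Δz = g·(Δρ/ρ₀)/Δz = 9.8 × 9.672 × 10⁻⁴ / 101 = 9.3847 × 10⁻⁵ s⁻².
N = √(9.3847 × 10⁻⁵) = 9.6875 × 10⁻³ rad s⁻¹ ≈ 9.69 × 10⁻³ rad s⁻¹.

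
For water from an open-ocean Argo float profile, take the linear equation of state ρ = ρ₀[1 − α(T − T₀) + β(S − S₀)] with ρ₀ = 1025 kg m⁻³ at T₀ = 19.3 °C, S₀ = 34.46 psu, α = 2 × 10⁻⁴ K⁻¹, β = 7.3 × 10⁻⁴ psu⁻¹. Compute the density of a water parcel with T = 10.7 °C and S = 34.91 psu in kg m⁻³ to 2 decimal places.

T − T₀ = -8.6 K, S − S₀ = +0.45 psu.
Bracket = 1 − α·(-8.6) + β·(+0.45) = 1 + (2.0485 × 10⁻³) = 1.0020485.
ρ = 1025 × 1.0020485 = 1027.10 kg m⁻³.

1027.10 kg m⁻³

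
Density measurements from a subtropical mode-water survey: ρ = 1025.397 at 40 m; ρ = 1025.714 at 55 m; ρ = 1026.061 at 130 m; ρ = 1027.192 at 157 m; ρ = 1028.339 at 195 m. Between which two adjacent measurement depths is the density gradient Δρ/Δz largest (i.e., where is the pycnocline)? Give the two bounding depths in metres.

130–157 m

Compute the density gradient over each adjacent pair:
  40–55 m: Δρ/Δz = 0.317/15 = 0.021 kg m⁻⁴
  55–130 m: Δρ/Δz = 0.347/75 = 4.6 × 10⁻³ kg m⁻⁴
  130–157 m: Δρ/Δz = 1.131/27 = 0.042 kg m⁻⁴
  157–195 m: Δρ/Δz = 1.147/38 = 0.030 kg m⁻⁴
The largest gradient is in the 130–157 m interval — the pycnocline.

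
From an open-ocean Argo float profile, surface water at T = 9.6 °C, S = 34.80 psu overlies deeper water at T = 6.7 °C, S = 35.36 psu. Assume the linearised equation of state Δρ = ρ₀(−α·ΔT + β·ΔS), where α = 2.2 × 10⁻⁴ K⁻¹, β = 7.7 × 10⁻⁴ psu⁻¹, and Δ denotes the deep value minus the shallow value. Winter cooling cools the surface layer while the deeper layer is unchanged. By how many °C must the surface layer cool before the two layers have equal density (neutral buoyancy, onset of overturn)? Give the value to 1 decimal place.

Neutral buoyancy requires Δρ = 0, i.e. −α(T_deep − T_surf′) + β(S_deep − S_surf) = 0.
T_surf′ = T_deep − (β/α)·ΔS = 6.7 − (7.7 × 10⁻⁴/2.2 × 10⁻⁴)·(+0.56) = 4.740 °C.
Cooling required: 9.6 − (4.740) = 4.860 °C.

4.9 °C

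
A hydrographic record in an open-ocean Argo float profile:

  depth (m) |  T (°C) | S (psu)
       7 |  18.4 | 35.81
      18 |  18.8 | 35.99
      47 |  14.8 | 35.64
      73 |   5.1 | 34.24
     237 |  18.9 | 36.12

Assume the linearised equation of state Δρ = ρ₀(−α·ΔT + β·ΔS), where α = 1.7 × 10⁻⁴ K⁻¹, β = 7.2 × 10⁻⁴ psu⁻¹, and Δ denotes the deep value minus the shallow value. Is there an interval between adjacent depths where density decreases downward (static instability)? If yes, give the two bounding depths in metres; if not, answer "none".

Evaluate Δρ/ρ₀ = −αΔT + βΔS across each adjacent pair:
  7–18 m: −αΔT+βΔS = −(1.7 × 10⁻⁴)(+0.4)+(7.2 × 10⁻⁴)(+0.18) = 6.2 × 10⁻⁵ → stable
  18–47 m: −αΔT+βΔS = −(1.7 × 10⁻⁴)(-4.0)+(7.2 × 10⁻⁴)(-0.35) = 4.3 × 10⁻⁴ → stable
  47–73 m: −αΔT+βΔS = −(1.7 × 10⁻⁴)(-9.7)+(7.2 × 10⁻⁴)(-1.40) = 6.4 × 10⁻⁴ → stable
  73–237 m: −αΔT+βΔS = −(1.7 × 10⁻⁴)(+13.8)+(7.2 × 10⁻⁴)(+1.88) = -9.9 × 10⁻⁴ → UNSTABLE
The 73–237 m interval has Δρ < 0: lighter water underlies denser water.

73–237 m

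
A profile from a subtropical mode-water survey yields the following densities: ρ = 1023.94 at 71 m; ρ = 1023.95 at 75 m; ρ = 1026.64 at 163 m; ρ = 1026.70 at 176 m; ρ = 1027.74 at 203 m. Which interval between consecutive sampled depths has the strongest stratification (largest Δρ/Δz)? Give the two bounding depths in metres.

Compute the density gradient over each adjacent pair:
  71–75 m: Δρ/Δz = 0.01/4 = 2.5 × 10⁻³ kg m⁻⁴
  75–163 m: Δρ/Δz = 2.69/88 = 0.031 kg m⁻⁴
  163–176 m: Δρ/Δz = 0.06/13 = 4.6 × 10⁻³ kg m⁻⁴
  176–203 m: Δρ/Δz = 1.04/27 = 0.039 kg m⁻⁴
The largest gradient is in the 176–203 m interval — the pycnocline.

176–203 m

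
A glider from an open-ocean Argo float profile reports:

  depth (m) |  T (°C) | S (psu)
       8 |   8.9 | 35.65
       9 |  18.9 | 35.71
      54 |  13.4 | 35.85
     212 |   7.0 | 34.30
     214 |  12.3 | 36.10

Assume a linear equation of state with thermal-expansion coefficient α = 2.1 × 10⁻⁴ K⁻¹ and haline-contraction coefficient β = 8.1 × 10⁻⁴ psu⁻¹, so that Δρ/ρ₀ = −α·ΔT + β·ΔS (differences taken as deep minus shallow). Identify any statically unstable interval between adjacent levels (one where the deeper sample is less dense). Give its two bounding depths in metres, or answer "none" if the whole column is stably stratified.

Evaluate Δρ/ρ₀ = −αΔT + βΔS across each adjacent pair:
  8–9 m: −αΔT+βΔS = −(2.1 × 10⁻⁴)(+10.0)+(8.1 × 10⁻⁴)(+0.06) = -2.1 × 10⁻³ → UNSTABLE
  9–54 m: −αΔT+βΔS = −(2.1 × 10⁻⁴)(-5.5)+(8.1 × 10⁻⁴)(+0.14) = 1.3 × 10⁻³ → stable
  54–212 m: −αΔT+βΔS = −(2.1 × 10⁻⁴)(-6.4)+(8.1 × 10⁻⁴)(-1.55) = 8.9 × 10⁻⁵ → stable
  212–214 m: −αΔT+βΔS = −(2.1 × 10⁻⁴)(+5.3)+(8.1 × 10⁻⁴)(+1.80) = 3.4 × 10⁻⁴ → stable
The 8–9 m interval has Δρ < 0: lighter water underlies denser water.

8–9 m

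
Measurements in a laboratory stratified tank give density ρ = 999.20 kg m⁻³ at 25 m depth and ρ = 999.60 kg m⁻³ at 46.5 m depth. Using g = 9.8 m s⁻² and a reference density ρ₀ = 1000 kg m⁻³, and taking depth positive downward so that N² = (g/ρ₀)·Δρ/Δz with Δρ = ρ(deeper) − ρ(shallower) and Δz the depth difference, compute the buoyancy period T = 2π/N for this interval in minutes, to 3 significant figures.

Δρ = 999.60 − 999.20 = 0.40 kg m⁻³ over Δz = 46.5 − 25 = 21.5 m.
N² = (9.8/1000) × (0.40/21.5) = 1.8233 × 10⁻⁴ s⁻².
N = √(1.8233 × 10⁻⁴) = 0.013503 rad s⁻¹, so T = 2π/N = 465.32 s = 7.7553 min ≈ 7.76 min.

7.76 min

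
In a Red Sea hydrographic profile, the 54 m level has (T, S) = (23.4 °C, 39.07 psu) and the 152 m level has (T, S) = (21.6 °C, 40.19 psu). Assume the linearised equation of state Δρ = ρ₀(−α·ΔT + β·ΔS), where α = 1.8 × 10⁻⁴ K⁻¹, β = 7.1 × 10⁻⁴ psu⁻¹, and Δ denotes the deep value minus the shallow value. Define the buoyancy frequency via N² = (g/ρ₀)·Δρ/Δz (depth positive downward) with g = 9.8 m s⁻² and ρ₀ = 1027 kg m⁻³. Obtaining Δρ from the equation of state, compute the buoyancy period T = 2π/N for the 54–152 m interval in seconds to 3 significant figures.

594 s

ΔT = -1.8 K, ΔS = +1.12 psu (deep − shallow).
Δρ/ρ₀ = −αΔT + βΔS = 3.24 × 10⁻⁴ + 7.952 × 10⁻⁴ = 1.1192 × 10⁻³, so Δρ ≈ 1.149 kg m⁻³.
N² = (g/ρ₀)·Δρ/Δz = g·(Δρ/ρ₀)/Δz = 9.8 × 1.1192 × 10⁻³ / 98 = 1.1192 × 10⁻⁴ s⁻².
N = √(1.1192 × 10⁻⁴) = 0.010579 rad s⁻¹ → T = 2π/N = 593.93 s ≈ 594 s.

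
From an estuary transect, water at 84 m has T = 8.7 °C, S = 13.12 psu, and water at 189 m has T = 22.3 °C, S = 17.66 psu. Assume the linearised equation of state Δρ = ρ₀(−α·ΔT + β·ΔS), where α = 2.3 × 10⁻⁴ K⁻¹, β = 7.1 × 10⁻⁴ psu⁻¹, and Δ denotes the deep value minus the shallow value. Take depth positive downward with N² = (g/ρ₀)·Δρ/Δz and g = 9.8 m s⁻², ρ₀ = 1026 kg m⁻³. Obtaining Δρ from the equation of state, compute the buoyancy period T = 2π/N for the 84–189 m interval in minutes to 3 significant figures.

35.1 min

ΔT = +13.6 K, ΔS = +4.54 psu (deep − shallow).
Δρ/ρ₀ = −αΔT + βΔS = -3.128 × 10⁻³ + 3.2234 × 10⁻³ = 9.54 × 10⁻⁵, so Δρ ≈ 0.09788 kg m⁻³.
N² = (g/ρ₀)·Δρ/Δz = g·(Δρ/ρ₀)/Δz = 9.8 × 9.54 × 10⁻⁵ / 105 = 8.9040 × 10⁻⁶ s⁻².
N = √(8.9040 × 10⁻⁶) = 2.9840 × 10⁻³ rad s⁻¹ → T = 2π/N = 2.1056 × 10³ s = 35.093 min ≈ 35.1 min.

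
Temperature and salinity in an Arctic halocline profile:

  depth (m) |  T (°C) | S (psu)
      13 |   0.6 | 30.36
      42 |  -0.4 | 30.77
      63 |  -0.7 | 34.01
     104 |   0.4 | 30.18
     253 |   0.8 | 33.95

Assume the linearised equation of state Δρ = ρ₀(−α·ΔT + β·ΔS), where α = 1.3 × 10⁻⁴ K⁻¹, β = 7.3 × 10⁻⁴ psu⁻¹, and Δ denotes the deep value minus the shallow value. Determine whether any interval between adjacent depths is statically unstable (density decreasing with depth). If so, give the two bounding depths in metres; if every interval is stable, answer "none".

63–104 m

Evaluate Δρ/ρ₀ = −αΔT + βΔS across each adjacent pair:
  13–42 m: −αΔT+βΔS = −(1.3 × 10⁻⁴)(-1.0)+(7.3 × 10⁻⁴)(+0.41) = 4.3 × 10⁻⁴ → stable
  42–63 m: −αΔT+βΔS = −(1.3 × 10⁻⁴)(-0.3)+(7.3 × 10⁻⁴)(+3.24) = 2.4 × 10⁻³ → stable
  63–104 m: −αΔT+βΔS = −(1.3 × 10⁻⁴)(+1.1)+(7.3 × 10⁻⁴)(-3.83) = -2.9 × 10⁻³ → UNSTABLE
  104–253 m: −αΔT+βΔS = −(1.3 × 10⁻⁴)(+0.4)+(7.3 × 10⁻⁴)(+3.77) = 2.7 × 10⁻³ → stable
The 63–104 m interval has Δρ < 0: lighter water underlies denser water.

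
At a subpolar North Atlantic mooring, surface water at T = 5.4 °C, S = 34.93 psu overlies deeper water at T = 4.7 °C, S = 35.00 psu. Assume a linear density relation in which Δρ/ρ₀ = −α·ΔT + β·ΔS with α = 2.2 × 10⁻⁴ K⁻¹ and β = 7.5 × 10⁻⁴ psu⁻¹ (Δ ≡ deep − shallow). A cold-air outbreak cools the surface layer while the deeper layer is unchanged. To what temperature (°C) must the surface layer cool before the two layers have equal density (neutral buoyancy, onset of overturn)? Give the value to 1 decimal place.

4.5 °C

Neutral buoyancy requires Δρ = 0, i.e. −α(T_deep − T_surf′) + β(S_deep − S_surf) = 0.
T_surf′ = T_deep − (β/α)·ΔS = 4.7 − (7.5 × 10⁻⁴/2.2 × 10⁻⁴)·(+0.07) = 4.461 °C.
Cooling required: 5.4 − (4.461) = 0.939 °C.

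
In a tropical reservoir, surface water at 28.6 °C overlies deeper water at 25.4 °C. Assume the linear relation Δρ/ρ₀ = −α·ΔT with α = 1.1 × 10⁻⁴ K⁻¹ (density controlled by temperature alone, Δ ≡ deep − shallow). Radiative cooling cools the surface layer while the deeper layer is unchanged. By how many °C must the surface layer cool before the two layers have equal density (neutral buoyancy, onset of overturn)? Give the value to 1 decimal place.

3.2 °C

With temperature the only control, equal density requires T_surf′ = T_deep.
T_surf′ = 25.4 °C.
Cooling required: 28.6 − 25.4 = 3.2 °C.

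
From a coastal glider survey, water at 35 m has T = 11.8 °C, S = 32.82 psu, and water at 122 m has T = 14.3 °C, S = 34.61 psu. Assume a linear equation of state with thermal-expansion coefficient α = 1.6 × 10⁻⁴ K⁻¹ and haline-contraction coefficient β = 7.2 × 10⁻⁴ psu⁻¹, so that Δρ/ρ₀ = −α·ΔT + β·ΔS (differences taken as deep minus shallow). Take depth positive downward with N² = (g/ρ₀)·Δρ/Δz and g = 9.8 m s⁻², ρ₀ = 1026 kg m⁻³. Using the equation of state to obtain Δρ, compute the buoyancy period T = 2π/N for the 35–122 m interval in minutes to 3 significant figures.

10.5 min

ΔT = +2.5 K, ΔS = +1.79 psu (deep − shallow).
Δρ/ρ₀ = −αΔT + βΔS = -4.00 × 10⁻⁴ + 1.2888 × 10⁻³ = 8.888 × 10⁻⁴, so Δρ ≈ 0.9119 kg m⁻³.
N² = (g/ρ₀)·Δρ/Δz = g·(Δρ/ρ₀)/Δz = 9.8 × 8.888 × 10⁻⁴ / 87 = 1.0012 × 10⁻⁴ s⁻².
N = √(1.0012 × 10⁻⁴) = 0.010006 rad s⁻¹ → T = 2π/N = 627.94 s = 10.466 min ≈ 10.5 min.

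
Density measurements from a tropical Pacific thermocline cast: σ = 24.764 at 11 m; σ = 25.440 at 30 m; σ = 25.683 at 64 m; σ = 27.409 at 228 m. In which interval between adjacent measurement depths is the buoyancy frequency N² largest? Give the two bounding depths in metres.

Compute the density gradient over each adjacent pair:
  11–30 m: Δρ/Δz = 0.676/19 = 0.036 kg m⁻⁴
  30–64 m: Δρ/Δz = 0.243/34 = 7.1 × 10⁻³ kg m⁻⁴
  64–228 m: Δρ/Δz = 1.726/164 = 0.011 kg m⁻⁴
The largest gradient is in the 11–30 m interval — the pycnocline.

11–30 m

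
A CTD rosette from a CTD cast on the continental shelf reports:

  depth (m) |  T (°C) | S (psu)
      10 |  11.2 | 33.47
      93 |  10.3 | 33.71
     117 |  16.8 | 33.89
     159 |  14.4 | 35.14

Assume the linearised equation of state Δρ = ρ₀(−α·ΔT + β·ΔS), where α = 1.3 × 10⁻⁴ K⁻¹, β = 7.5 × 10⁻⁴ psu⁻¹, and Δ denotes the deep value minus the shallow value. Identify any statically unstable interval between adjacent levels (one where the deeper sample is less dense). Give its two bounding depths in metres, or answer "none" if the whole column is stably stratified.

Evaluate Δρ/ρ₀ = −αΔT + βΔS across each adjacent pair:
  10–93 m: −αΔT+βΔS = −(1.3 × 10⁻⁴)(-0.9)+(7.5 × 10⁻⁴)(+0.24) = 3.0 × 10⁻⁴ → stable
  93–117 m: −αΔT+βΔS = −(1.3 × 10⁻⁴)(+6.5)+(7.5 × 10⁻⁴)(+0.18) = -7.1 × 10⁻⁴ → UNSTABLE
  117–159 m: −αΔT+βΔS = −(1.3 × 10⁻⁴)(-2.4)+(7.5 × 10⁻⁴)(+1.25) = 1.2 × 10⁻³ → stable
The 93–117 m interval has Δρ < 0: lighter water underlies denser water.

93–117 m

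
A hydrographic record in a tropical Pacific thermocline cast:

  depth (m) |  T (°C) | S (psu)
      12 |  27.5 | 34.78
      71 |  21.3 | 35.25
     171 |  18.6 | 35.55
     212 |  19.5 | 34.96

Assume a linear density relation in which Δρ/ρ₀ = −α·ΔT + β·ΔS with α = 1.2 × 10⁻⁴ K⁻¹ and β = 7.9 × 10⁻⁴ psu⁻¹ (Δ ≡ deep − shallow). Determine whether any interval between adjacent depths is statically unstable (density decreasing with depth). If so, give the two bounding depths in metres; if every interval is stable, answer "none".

171–212 m

Evaluate Δρ/ρ₀ = −αΔT + βΔS across each adjacent pair:
  12–71 m: −αΔT+βΔS = −(1.2 × 10⁻⁴)(-6.2)+(7.9 × 10⁻⁴)(+0.47) = 1.1 × 10⁻³ → stable
  71–171 m: −αΔT+βΔS = −(1.2 × 10⁻⁴)(-2.7)+(7.9 × 10⁻⁴)(+0.30) = 5.6 × 10⁻⁴ → stable
  171–212 m: −αΔT+βΔS = −(1.2 × 10⁻⁴)(+0.9)+(7.9 × 10⁻⁴)(-0.59) = -5.7 × 10⁻⁴ → UNSTABLE
The 171–212 m interval has Δρ < 0: lighter water underlies denser water.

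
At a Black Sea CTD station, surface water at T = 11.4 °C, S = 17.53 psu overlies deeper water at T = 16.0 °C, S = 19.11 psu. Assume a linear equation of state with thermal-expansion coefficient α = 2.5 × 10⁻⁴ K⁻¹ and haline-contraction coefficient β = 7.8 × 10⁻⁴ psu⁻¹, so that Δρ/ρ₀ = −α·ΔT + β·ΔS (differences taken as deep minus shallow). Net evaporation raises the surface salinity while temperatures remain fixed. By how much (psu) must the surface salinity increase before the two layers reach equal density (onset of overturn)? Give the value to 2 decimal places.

0.11 psu

Neutral buoyancy requires −α(T_deep − T_surf) + β(S_deep − S_surf′) = 0.
S_surf′ = S_deep − (α/β)·ΔT = 19.11 − (2.5 × 10⁻⁴/7.8 × 10⁻⁴)·(+4.6) = 17.6356 psu.
Increase required: 17.6356 − 17.53 = 0.1056 psu.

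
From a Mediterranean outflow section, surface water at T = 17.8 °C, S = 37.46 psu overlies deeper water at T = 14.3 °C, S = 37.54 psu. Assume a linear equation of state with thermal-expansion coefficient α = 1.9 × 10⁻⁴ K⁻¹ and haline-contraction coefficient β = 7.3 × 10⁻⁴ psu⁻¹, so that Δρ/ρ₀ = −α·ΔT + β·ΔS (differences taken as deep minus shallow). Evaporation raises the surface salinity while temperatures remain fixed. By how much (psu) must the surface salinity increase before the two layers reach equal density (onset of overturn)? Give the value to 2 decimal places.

0.99 psu

Neutral buoyancy requires −α(T_deep − T_surf) + β(S_deep − S_surf′) = 0.
S_surf′ = S_deep − (α/β)·ΔT = 37.54 − (1.9 × 10⁻⁴/7.3 × 10⁻⁴)·(-3.5) = 38.4510 psu.
Increase required: 38.4510 − 37.46 = 0.9910 psu.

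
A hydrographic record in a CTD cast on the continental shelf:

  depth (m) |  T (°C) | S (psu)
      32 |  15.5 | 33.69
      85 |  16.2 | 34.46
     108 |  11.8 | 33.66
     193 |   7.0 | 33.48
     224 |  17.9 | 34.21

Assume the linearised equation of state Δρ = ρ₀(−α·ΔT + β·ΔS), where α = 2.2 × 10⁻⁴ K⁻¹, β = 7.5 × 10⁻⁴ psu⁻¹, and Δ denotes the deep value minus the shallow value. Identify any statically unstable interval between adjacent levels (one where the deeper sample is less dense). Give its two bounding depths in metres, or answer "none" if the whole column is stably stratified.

193–224 m

Evaluate Δρ/ρ₀ = −αΔT + βΔS across each adjacent pair:
  32–85 m: −αΔT+βΔS = −(2.2 × 10⁻⁴)(+0.7)+(7.5 × 10⁻⁴)(+0.77) = 4.2 × 10⁻⁴ → stable
  85–108 m: −αΔT+βΔS = −(2.2 × 10⁻⁴)(-4.4)+(7.5 × 10⁻⁴)(-0.80) = 3.7 × 10⁻⁴ → stable
  108–193 m: −αΔT+βΔS = −(2.2 × 10⁻⁴)(-4.8)+(7.5 × 10⁻⁴)(-0.18) = 9.2 × 10⁻⁴ → stable
  193–224 m: −αΔT+βΔS = −(2.2 × 10⁻⁴)(+10.9)+(7.5 × 10⁻⁴)(+0.73) = -1.9 × 10⁻³ → UNSTABLE
The 193–224 m interval has Δρ < 0: lighter water underlies denser water.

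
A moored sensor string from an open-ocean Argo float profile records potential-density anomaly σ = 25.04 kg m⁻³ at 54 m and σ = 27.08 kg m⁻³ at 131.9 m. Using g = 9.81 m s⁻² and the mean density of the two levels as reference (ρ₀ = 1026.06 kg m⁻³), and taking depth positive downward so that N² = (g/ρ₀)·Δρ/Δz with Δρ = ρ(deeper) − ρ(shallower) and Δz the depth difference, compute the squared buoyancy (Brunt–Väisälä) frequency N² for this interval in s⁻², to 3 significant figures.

Δρ = 1027.08 − 1025.04 = 2.04 kg m⁻³ over Δz = 131.9 − 54 = 77.9 m.
N² = (9.81/1026.06) × (2.04/77.9) = 2.5037 × 10⁻⁴ s⁻² ≈ 2.50 × 10⁻⁴ s⁻².
A positive N² confirms static stability across the interval.

2.50 × 10⁻⁴ s⁻²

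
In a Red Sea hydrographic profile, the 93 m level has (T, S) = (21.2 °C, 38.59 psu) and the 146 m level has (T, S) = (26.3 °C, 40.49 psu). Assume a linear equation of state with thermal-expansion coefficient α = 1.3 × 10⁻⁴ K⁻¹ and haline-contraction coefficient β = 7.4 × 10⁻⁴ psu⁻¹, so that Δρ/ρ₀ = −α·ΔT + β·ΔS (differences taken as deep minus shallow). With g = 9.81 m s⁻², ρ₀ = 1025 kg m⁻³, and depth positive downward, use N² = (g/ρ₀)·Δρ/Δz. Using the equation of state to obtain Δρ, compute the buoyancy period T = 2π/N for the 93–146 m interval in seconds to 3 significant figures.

536 s

ΔT = +5.1 K, ΔS = +1.90 psu (deep − shallow).
Δρ/ρ₀ = −αΔT + βΔS = -6.63 × 10⁻⁴ + 1.406 × 10⁻³ = 7.43 × 10⁻⁴, so Δρ ≈ 0.7616 kg m⁻³.
N² = (g/ρ₀)·Δρ/Δz = g·(Δρ/ρ₀)/Δz = 9.81 × 7.43 × 10⁻⁴ / 53 = 1.3753 × 10⁻⁴ s⁻².
N = √(1.3753 × 10⁻⁴) = 0.011727 rad s⁻¹ → T = 2π/N = 535.79 s ≈ 536 s.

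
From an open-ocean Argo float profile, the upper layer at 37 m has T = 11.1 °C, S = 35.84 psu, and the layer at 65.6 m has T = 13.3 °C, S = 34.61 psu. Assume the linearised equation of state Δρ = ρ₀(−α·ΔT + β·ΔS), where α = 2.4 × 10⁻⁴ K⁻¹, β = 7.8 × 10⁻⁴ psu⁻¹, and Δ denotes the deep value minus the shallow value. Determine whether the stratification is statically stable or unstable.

ΔT = 13.3 − 11.1 = +2.2 K and ΔS = 34.61 − 35.84 = -1.23 psu (deep − shallow).
−αΔT = -5.28 × 10⁻⁴; βΔS = -9.594 × 10⁻⁴; sum Δρ/ρ₀ = -1.4874 × 10⁻³.
Δρ/ρ₀ < 0, so Δρ < 0: deeper water is lighter → statically unstable; the column would overturn.

unstable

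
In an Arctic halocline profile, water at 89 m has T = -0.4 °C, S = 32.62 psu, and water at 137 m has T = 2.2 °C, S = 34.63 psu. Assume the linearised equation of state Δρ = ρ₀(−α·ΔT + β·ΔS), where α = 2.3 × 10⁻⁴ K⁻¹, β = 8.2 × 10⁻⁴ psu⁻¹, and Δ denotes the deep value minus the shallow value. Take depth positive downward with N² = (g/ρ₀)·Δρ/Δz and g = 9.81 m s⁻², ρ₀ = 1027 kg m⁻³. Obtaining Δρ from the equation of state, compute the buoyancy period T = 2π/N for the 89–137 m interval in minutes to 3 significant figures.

7.15 min

ΔT = +2.6 K, ΔS = +2.01 psu (deep − shallow).
Δρ/ρ₀ = −αΔT + βΔS = -5.98 × 10⁻⁴ + 1.6482 × 10⁻³ = 1.0502 × 10⁻³, so Δρ ≈ 1.079 kg m⁻³.
N² = (g/ρ₀)·Δρ/Δz = g·(Δρ/ρ₀)/Δz = 9.81 × 1.0502 × 10⁻³ / 48 = 2.1463 × 10⁻⁴ s⁻².
N = √(2.1463 × 10⁻⁴) = 0.014650 rad s⁻¹ → T = 2π/N = 428.89 s = 7.1482 min ≈ 7.15 min.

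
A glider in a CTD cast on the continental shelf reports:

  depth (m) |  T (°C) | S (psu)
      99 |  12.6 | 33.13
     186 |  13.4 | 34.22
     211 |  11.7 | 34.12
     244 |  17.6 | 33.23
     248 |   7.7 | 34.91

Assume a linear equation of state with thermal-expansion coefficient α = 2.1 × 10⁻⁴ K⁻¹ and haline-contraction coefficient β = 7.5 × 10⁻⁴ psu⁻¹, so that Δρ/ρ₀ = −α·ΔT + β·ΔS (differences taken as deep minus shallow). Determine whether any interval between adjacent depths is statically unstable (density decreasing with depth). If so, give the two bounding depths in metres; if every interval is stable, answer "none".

Evaluate Δρ/ρ₀ = −αΔT + βΔS across each adjacent pair:
  99–186 m: −αΔT+βΔS = −(2.1 × 10⁻⁴)(+0.8)+(7.5 × 10⁻⁴)(+1.09) = 6.5 × 10⁻⁴ → stable
  186–211 m: −αΔT+βΔS = −(2.1 × 10⁻⁴)(-1.7)+(7.5 × 10⁻⁴)(-0.10) = 2.8 × 10⁻⁴ → stable
  211–244 m: −αΔT+βΔS = −(2.1 × 10⁻⁴)(+5.9)+(7.5 × 10⁻⁴)(-0.89) = -1.9 × 10⁻³ → UNSTABLE
  244–248 m: −αΔT+βΔS = −(2.1 × 10⁻⁴)(-9.9)+(7.5 × 10⁻⁴)(+1.68) = 3.3 × 10⁻³ → stable
The 211–244 m interval has Δρ < 0: lighter water underlies denser water.

211–244 m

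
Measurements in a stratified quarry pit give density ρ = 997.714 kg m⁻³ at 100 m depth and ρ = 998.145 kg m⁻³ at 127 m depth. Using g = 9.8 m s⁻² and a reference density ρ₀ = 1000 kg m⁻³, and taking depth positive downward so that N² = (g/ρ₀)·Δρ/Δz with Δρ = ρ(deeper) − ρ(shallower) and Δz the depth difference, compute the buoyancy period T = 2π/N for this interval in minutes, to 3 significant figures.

Δρ = 998.145 − 997.714 = 0.431 kg m⁻³ over Δz = 127 − 100 = 27 m.
N² = (9.8/1000) × (0.431/27) = 1.5644 × 10⁻⁴ s⁻².
N = √(1.5644 × 10⁻⁴) = 0.012508 rad s⁻¹, so T = 2π/N = 502.33 s = 8.3722 min ≈ 8.37 min.

8.37 min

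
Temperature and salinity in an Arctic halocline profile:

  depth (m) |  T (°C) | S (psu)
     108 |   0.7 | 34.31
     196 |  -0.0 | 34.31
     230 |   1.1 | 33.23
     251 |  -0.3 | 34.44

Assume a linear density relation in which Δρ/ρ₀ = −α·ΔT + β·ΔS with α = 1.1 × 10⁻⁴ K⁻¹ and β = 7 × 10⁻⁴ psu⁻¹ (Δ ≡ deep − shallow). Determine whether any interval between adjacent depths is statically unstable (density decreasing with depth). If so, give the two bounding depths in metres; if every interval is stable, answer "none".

Evaluate Δρ/ρ₀ = −αΔT + βΔS across each adjacent pair:
  108–196 m: −αΔT+βΔS = −(1.1 × 10⁻⁴)(-0.7)+(7 × 10⁻⁴)(+0.00) = 7.7 × 10⁻⁵ → stable
  196–230 m: −αΔT+βΔS = −(1.1 × 10⁻⁴)(+1.1)+(7 × 10⁻⁴)(-1.08) = -8.8 × 10⁻⁴ → UNSTABLE
  230–251 m: −αΔT+βΔS = −(1.1 × 10⁻⁴)(-1.4)+(7 × 10⁻⁴)(+1.21) = 1.0 × 10⁻³ → stable
The 196–230 m interval has Δρ < 0: lighter water underlies denser water.

196–230 m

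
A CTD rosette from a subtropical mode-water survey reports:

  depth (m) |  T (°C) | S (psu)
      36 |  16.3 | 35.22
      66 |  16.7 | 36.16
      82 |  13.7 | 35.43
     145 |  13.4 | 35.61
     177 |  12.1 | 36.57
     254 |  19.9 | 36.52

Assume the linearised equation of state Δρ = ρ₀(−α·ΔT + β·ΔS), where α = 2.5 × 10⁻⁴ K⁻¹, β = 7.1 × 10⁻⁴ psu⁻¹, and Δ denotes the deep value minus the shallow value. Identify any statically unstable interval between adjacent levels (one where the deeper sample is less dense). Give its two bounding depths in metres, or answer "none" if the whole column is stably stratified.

Evaluate Δρ/ρ₀ = −αΔT + βΔS across each adjacent pair:
  36–66 m: −αΔT+βΔS = −(2.5 × 10⁻⁴)(+0.4)+(7.1 × 10⁻⁴)(+0.94) = 5.7 × 10⁻⁴ → stable
  66–82 m: −αΔT+βΔS = −(2.5 × 10⁻⁴)(-3.0)+(7.1 × 10⁻⁴)(-0.73) = 2.3 × 10⁻⁴ → stable
  82–145 m: −αΔT+βΔS = −(2.5 × 10⁻⁴)(-0.3)+(7.1 × 10⁻⁴)(+0.18) = 2.0 × 10⁻⁴ → stable
  145–177 m: −αΔT+βΔS = −(2.5 × 10⁻⁴)(-1.3)+(7.1 × 10⁻⁴)(+0.96) = 1.0 × 10⁻³ → stable
  177–254 m: −αΔT+βΔS = −(2.5 × 10⁻⁴)(+7.8)+(7.1 × 10⁻⁴)(-0.05) = -2.0 × 10⁻³ → UNSTABLE
The 177–254 m interval has Δρ < 0: lighter water underlies denser water.

177–254 m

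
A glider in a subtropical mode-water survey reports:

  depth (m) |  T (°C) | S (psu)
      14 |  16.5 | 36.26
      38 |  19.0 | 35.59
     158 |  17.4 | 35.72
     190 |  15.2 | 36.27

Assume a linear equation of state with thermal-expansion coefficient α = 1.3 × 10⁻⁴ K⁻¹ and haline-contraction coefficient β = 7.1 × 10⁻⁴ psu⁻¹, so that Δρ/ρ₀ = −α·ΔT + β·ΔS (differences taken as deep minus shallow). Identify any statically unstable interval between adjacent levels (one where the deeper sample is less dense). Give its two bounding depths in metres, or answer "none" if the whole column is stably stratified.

Evaluate Δρ/ρ₀ = −αΔT + βΔS across each adjacent pair:
  14–38 m: −αΔT+βΔS = −(1.3 × 10⁻⁴)(+2.5)+(7.1 × 10⁻⁴)(-0.67) = -8.0 × 10⁻⁴ → UNSTABLE
  38–158 m: −αΔT+βΔS = −(1.3 × 10⁻⁴)(-1.6)+(7.1 × 10⁻⁴)(+0.13) = 3.0 × 10⁻⁴ → stable
  158–190 m: −αΔT+βΔS = −(1.3 × 10⁻⁴)(-2.2)+(7.1 × 10⁻⁴)(+0.55) = 6.8 × 10⁻⁴ → stable
The 14–38 m interval has Δρ < 0: lighter water underlies denser water.

14–38 m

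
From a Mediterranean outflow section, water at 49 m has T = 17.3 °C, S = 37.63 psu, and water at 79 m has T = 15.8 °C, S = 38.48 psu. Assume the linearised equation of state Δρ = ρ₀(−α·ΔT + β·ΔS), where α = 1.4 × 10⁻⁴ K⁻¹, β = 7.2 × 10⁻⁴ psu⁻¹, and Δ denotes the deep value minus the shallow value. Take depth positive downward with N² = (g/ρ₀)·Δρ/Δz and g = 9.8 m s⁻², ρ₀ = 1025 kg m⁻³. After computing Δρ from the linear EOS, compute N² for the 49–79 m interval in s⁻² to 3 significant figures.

2.69 × 10⁻⁴ s⁻²

ΔT = -1.5 K, ΔS = +0.85 psu (deep − shallow).
Δρ/ρ₀ = −αΔT + βΔS = 2.10 × 10⁻⁴ + 6.12 × 10⁻⁴ = 8.22 × 10⁻⁴, so Δρ ≈ 0.8426 kg m⁻³.
N² = (g/ρ₀)·Δρ/Δz = g·(Δρ/ρ₀)/Δz = 9.8 × 8.22 × 10⁻⁴ / 30 = 2.6852 × 10⁻⁴ s⁻² ≈ 2.69 × 10⁻⁴ s⁻².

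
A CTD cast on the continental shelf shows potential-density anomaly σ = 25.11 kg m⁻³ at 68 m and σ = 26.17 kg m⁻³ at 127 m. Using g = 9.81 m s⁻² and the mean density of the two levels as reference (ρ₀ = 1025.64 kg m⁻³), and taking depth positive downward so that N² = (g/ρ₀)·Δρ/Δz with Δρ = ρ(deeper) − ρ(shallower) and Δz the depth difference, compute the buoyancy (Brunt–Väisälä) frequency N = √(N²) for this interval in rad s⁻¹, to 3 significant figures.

Δρ = 1026.17 − 1025.11 = 1.06 kg m⁻³ over Δz = 127 − 68 = 59 m.
N² = (9.81/1025.64) × (1.06/59) = 1.7184 × 10⁻⁴ s⁻².
N = √(1.7184 × 10⁻⁴) = 0.013109 rad s⁻¹ ≈ 0.0131 rad s⁻¹.

0.0131 rad s⁻¹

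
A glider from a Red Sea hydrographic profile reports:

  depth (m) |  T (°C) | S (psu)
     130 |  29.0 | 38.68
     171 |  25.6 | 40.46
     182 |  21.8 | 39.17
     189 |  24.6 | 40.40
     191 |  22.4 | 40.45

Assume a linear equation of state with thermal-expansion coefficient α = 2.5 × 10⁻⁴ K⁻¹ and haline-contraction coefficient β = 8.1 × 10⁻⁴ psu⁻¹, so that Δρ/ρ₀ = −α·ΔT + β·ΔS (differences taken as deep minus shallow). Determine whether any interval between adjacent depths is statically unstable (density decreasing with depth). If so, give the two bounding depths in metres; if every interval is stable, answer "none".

Evaluate Δρ/ρ₀ = −αΔT + βΔS across each adjacent pair:
  130–171 m: −αΔT+βΔS = −(2.5 × 10⁻⁴)(-3.4)+(8.1 × 10⁻⁴)(+1.78) = 2.3 × 10⁻³ → stable
  171–182 m: −αΔT+βΔS = −(2.5 × 10⁻⁴)(-3.8)+(8.1 × 10⁻⁴)(-1.29) = -9.5 × 10⁻⁵ → UNSTABLE
  182–189 m: −αΔT+βΔS = −(2.5 × 10⁻⁴)(+2.8)+(8.1 × 10⁻⁴)(+1.23) = 3.0 × 10⁻⁴ → stable
  189–191 m: −αΔT+βΔS = −(2.5 × 10⁻⁴)(-2.2)+(8.1 × 10⁻⁴)(+0.05) = 5.9 × 10⁻⁴ → stable
The 171–182 m interval has Δρ < 0: lighter water underlies denser water.

171–182 m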